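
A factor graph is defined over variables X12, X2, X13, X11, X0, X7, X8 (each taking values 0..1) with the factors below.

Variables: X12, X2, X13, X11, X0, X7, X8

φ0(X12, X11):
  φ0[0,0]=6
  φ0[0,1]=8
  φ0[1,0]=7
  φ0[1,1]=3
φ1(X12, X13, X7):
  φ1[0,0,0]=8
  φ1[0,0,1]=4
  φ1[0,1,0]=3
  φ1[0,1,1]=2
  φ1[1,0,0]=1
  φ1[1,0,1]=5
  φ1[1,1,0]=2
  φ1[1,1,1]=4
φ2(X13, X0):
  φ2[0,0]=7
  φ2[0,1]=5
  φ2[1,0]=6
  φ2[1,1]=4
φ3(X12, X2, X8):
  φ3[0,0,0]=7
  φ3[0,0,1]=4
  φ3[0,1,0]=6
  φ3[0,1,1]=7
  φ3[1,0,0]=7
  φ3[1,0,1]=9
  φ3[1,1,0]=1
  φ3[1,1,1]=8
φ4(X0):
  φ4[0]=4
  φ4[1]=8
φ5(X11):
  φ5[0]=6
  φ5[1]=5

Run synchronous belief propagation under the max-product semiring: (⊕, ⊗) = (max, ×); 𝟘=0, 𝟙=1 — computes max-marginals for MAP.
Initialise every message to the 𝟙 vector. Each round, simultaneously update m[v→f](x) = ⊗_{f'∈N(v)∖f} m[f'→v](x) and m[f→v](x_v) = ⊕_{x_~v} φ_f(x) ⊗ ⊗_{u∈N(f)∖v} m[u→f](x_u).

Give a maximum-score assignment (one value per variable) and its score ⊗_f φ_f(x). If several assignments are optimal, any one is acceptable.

assignment: (X12=0, X2=0, X13=0, X11=1, X0=1, X7=0, X8=0); score = 89600

init: all messages = 𝟙 over 2 values
r1 m[φ0→X12] = [8, 7]
r1 m[φ0→X11] = [7, 8]
r1 m[φ1→X12] = [8, 5]
r1 m[φ1→X13] = [8, 4]
r1 m[φ1→X7] = [8, 5]
r1 m[φ2→X13] = [7, 6]
r1 m[φ2→X0] = [7, 5]
r1 m[φ3→X12] = [7, 9]
r1 m[φ3→X2] = [9, 8]
r1 m[φ3→X8] = [7, 9]
r1 m[φ4→X0] = [4, 8]
r1 m[φ5→X11] = [6, 5]
r1 m[X12→φ0] = [1, 1]
r1 m[X12→φ1] = [1, 1]
r1 m[X12→φ3] = [1, 1]
r1 m[X2→φ3] = [1, 1]
r1 m[X13→φ1] = [1, 1]
r1 m[X13→φ2] = [1, 1]
r1 m[X11→φ0] = [1, 1]
r1 m[X11→φ5] = [1, 1]
r1 m[X0→φ2] = [1, 1]
r1 m[X0→φ4] = [1, 1]
r1 m[X7→φ1] = [1, 1]
r1 m[X8→φ3] = [1, 1]
r2 m[φ0→X12] = [8, 7]
r2 m[φ0→X11] = [7, 8]
r2 m[φ1→X12] = [8, 5]
r2 m[φ1→X13] = [8, 4]
r2 m[φ1→X7] = [8, 5]
r2 m[φ2→X13] = [7, 6]
r2 m[φ2→X0] = [7, 5]
r2 m[φ3→X12] = [7, 9]
r2 m[φ3→X2] = [9, 8]
r2 m[φ3→X8] = [7, 9]
r2 m[φ4→X0] = [4, 8]
r2 m[φ5→X11] = [6, 5]
r2 m[X12→φ0] = [56, 45]
r2 m[X12→φ1] = [56, 63]
r2 m[X12→φ3] = [64, 35]
r2 m[X2→φ3] = [1, 1]
r2 m[X13→φ1] = [7, 6]
r2 m[X13→φ2] = [8, 4]
r2 m[X11→φ0] = [6, 5]
r2 m[X11→φ5] = [7, 8]
r2 m[X0→φ2] = [4, 8]
r2 m[X0→φ4] = [7, 5]
r2 m[X7→φ1] = [1, 1]
r2 m[X8→φ3] = [1, 1]
r3 m[φ0→X12] = [40, 42]
r3 m[φ0→X11] = [336, 448]
r3 m[φ1→X12] = [56, 35]
r3 m[φ1→X13] = [448, 252]
r3 m[φ1→X7] = [3136, 2205]
r3 m[φ2→X13] = [40, 32]
r3 m[φ2→X0] = [56, 40]
r3 m[φ3→X12] = [7, 9]
r3 m[φ3→X2] = [448, 448]
r3 m[φ3→X8] = [448, 448]
r3 m[φ4→X0] = [4, 8]
r3 m[φ5→X11] = [6, 5]
r3 m[X12→φ0] = [56, 45]
r3 m[X12→φ1] = [56, 63]
r3 m[X12→φ3] = [64, 35]
r3 m[X2→φ3] = [1, 1]
r3 m[X13→φ1] = [7, 6]
r3 m[X13→φ2] = [8, 4]
r3 m[X11→φ0] = [6, 5]
r3 m[X11→φ5] = [7, 8]
r3 m[X0→φ2] = [4, 8]
r3 m[X0→φ4] = [7, 5]
r3 m[X7→φ1] = [1, 1]
r3 m[X8→φ3] = [1, 1]
r4 m[φ0→X12] = [40, 42]
r4 m[φ0→X11] = [336, 448]
r4 m[φ1→X12] = [56, 35]
r4 m[φ1→X13] = [448, 252]
r4 m[φ1→X7] = [3136, 2205]
r4 m[φ2→X13] = [40, 32]
r4 m[φ2→X0] = [56, 40]
r4 m[φ3→X12] = [7, 9]
r4 m[φ3→X2] = [448, 448]
r4 m[φ3→X8] = [448, 448]
r4 m[φ4→X0] = [4, 8]
r4 m[φ5→X11] = [6, 5]
r4 m[X12→φ0] = [392, 315]
r4 m[X12→φ1] = [280, 378]
r4 m[X12→φ3] = [2240, 1470]
r4 m[X2→φ3] = [1, 1]
r4 m[X13→φ1] = [40, 32]
r4 m[X13→φ2] = [448, 252]
r4 m[X11→φ0] = [6, 5]
r4 m[X11→φ5] = [336, 448]
r4 m[X0→φ2] = [4, 8]
r4 m[X0→φ4] = [56, 40]
r4 m[X7→φ1] = [1, 1]
r4 m[X8→φ3] = [1, 1]
r5 m[φ0→X12] = [40, 42]
r5 m[φ0→X11] = [2352, 3136]
r5 m[φ1→X12] = [320, 200]
r5 m[φ1→X13] = [2240, 1512]
r5 m[φ1→X7] = [89600, 75600]
r5 m[φ2→X13] = [40, 32]
r5 m[φ2→X0] = [3136, 2240]
r5 m[φ3→X12] = [7, 9]
r5 m[φ3→X2] = [15680, 15680]
r5 m[φ3→X8] = [15680, 15680]
r5 m[φ4→X0] = [4, 8]
r5 m[φ5→X11] = [6, 5]
r5 m[X12→φ0] = [392, 315]
r5 m[X12→φ1] = [280, 378]
r5 m[X12→φ3] = [2240, 1470]
r5 m[X2→φ3] = [1, 1]
r5 m[X13→φ1] = [40, 32]
r5 m[X13→φ2] = [448, 252]
r5 m[X11→φ0] = [6, 5]
r5 m[X11→φ5] = [336, 448]
r5 m[X0→φ2] = [4, 8]
r5 m[X0→φ4] = [56, 40]
r5 m[X7→φ1] = [1, 1]
r5 m[X8→φ3] = [1, 1]
r6 m[φ0→X12] = [40, 42]
r6 m[φ0→X11] = [2352, 3136]
r6 m[φ1→X12] = [320, 200]
r6 m[φ1→X13] = [2240, 1512]
r6 m[φ1→X7] = [89600, 75600]
r6 m[φ2→X13] = [40, 32]
r6 m[φ2→X0] = [3136, 2240]
r6 m[φ3→X12] = [7, 9]
r6 m[φ3→X2] = [15680, 15680]
r6 m[φ3→X8] = [15680, 15680]
r6 m[φ4→X0] = [4, 8]
r6 m[φ5→X11] = [6, 5]
r6 m[X12→φ0] = [2240, 1800]
r6 m[X12→φ1] = [280, 378]
r6 m[X12→φ3] = [12800, 8400]
r6 m[X2→φ3] = [1, 1]
r6 m[X13→φ1] = [40, 32]
r6 m[X13→φ2] = [2240, 1512]
r6 m[X11→φ0] = [6, 5]
r6 m[X11→φ5] = [2352, 3136]
r6 m[X0→φ2] = [4, 8]
r6 m[X0→φ4] = [3136, 2240]
r6 m[X7→φ1] = [1, 1]
r6 m[X8→φ3] = [1, 1]
r7 m[φ0→X12] = [40, 42]
r7 m[φ0→X11] = [13440, 17920]
r7 m[φ1→X12] = [320, 200]
r7 m[φ1→X13] = [2240, 1512]
r7 m[φ1→X7] = [89600, 75600]
r7 m[φ2→X13] = [40, 32]
r7 m[φ2→X0] = [15680, 11200]
r7 m[φ3→X12] = [7, 9]
r7 m[φ3→X2] = [89600, 89600]
r7 m[φ3→X8] = [89600, 89600]
r7 m[φ4→X0] = [4, 8]
r7 m[φ5→X11] = [6, 5]
r7 m[X12→φ0] = [2240, 1800]
r7 m[X12→φ1] = [280, 378]
r7 m[X12→φ3] = [12800, 8400]
r7 m[X2→φ3] = [1, 1]
r7 m[X13→φ1] = [40, 32]
r7 m[X13→φ2] = [2240, 1512]
r7 m[X11→φ0] = [6, 5]
r7 m[X11→φ5] = [2352, 3136]
r7 m[X0→φ2] = [4, 8]
r7 m[X0→φ4] = [3136, 2240]
r7 m[X7→φ1] = [1, 1]
r7 m[X8→φ3] = [1, 1]
r8 m[φ0→X12] = [40, 42]
r8 m[φ0→X11] = [13440, 17920]
r8 m[φ1→X12] = [320, 200]
r8 m[φ1→X13] = [2240, 1512]
r8 m[φ1→X7] = [89600, 75600]
r8 m[φ2→X13] = [40, 32]
r8 m[φ2→X0] = [15680, 11200]
r8 m[φ3→X12] = [7, 9]
r8 m[φ3→X2] = [89600, 89600]
r8 m[φ3→X8] = [89600, 89600]
r8 m[φ4→X0] = [4, 8]
r8 m[φ5→X11] = [6, 5]
r8 m[X12→φ0] = [2240, 1800]
r8 m[X12→φ1] = [280, 378]
r8 m[X12→φ3] = [12800, 8400]
r8 m[X2→φ3] = [1, 1]
r8 m[X13→φ1] = [40, 32]
r8 m[X13→φ2] = [2240, 1512]
r8 m[X11→φ0] = [6, 5]
r8 m[X11→φ5] = [13440, 17920]
r8 m[X0→φ2] = [4, 8]
r8 m[X0→φ4] = [15680, 11200]
r8 m[X7→φ1] = [1, 1]
r8 m[X8→φ3] = [1, 1]
r9 m[φ0→X12] = [40, 42]
r9 m[φ0→X11] = [13440, 17920]
r9 m[φ1→X12] = [320, 200]
r9 m[φ1→X13] = [2240, 1512]
r9 m[φ1→X7] = [89600, 75600]
r9 m[φ2→X13] = [40, 32]
r9 m[φ2→X0] = [15680, 11200]
r9 m[φ3→X12] = [7, 9]
r9 m[φ3→X2] = [89600, 89600]
r9 m[φ3→X8] = [89600, 89600]
r9 m[φ4→X0] = [4, 8]
r9 m[φ5→X11] = [6, 5]
r9 m[X12→φ0] = [2240, 1800]
r9 m[X12→φ1] = [280, 378]
r9 m[X12→φ3] = [12800, 8400]
r9 m[X2→φ3] = [1, 1]
r9 m[X13→φ1] = [40, 32]
r9 m[X13→φ2] = [2240, 1512]
r9 m[X11→φ0] = [6, 5]
r9 m[X11→φ5] = [13440, 17920]
r9 m[X0→φ2] = [4, 8]
r9 m[X0→φ4] = [15680, 11200]
r9 m[X7→φ1] = [1, 1]
r9 m[X8→φ3] = [1, 1]
fixed point reached at round 9
traceback from X12: (X12=0, X2=0, X13=0, X11=1, X0=1, X7=0, X8=0), score=89600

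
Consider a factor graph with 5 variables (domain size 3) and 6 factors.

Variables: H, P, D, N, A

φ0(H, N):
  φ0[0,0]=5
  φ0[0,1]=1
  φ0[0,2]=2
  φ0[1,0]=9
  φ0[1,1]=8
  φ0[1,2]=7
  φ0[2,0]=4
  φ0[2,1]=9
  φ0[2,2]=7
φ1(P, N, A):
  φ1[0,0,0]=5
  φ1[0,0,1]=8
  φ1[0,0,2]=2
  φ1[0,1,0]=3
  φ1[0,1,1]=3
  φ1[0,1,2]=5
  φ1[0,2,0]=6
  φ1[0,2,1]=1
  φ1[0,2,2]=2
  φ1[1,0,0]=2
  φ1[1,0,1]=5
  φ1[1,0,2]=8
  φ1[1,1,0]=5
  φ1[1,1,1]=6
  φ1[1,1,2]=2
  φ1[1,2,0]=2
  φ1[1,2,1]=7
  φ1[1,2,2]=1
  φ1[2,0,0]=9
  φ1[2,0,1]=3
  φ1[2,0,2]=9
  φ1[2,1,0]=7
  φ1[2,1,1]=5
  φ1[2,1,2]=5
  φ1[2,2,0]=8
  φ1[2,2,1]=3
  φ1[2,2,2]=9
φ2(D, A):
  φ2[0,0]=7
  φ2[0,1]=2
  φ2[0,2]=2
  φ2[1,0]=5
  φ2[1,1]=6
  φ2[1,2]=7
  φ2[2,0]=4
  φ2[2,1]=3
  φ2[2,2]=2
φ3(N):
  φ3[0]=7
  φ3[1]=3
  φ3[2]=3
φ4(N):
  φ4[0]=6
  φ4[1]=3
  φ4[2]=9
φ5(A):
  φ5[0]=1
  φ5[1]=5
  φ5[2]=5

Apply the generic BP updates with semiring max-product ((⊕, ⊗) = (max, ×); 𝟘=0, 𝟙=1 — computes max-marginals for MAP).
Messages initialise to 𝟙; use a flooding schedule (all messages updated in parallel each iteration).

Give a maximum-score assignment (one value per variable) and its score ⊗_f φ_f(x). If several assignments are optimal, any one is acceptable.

init: all messages = 𝟙 over 3 values
r1 m[φ0→H] = [5, 9, 9]
r1 m[φ0→N] = [9, 9, 7]
r1 m[φ1→P] = [8, 8, 9]
r1 m[φ1→N] = [9, 7, 9]
r1 m[φ1→A] = [9, 8, 9]
r1 m[φ2→D] = [7, 7, 4]
r1 m[φ2→A] = [7, 6, 7]
r1 m[φ3→N] = [7, 3, 3]
r1 m[φ4→N] = [6, 3, 9]
r1 m[φ5→A] = [1, 5, 5]
r1 m[H→φ0] = [1, 1, 1]
r1 m[P→φ1] = [1, 1, 1]
r1 m[D→φ2] = [1, 1, 1]
r1 m[N→φ0] = [1, 1, 1]
r1 m[N→φ1] = [1, 1, 1]
r1 m[N→φ3] = [1, 1, 1]
r1 m[N→φ4] = [1, 1, 1]
r1 m[A→φ1] = [1, 1, 1]
r1 m[A→φ2] = [1, 1, 1]
r1 m[A→φ5] = [1, 1, 1]
r2 m[φ0→H] = [5, 9, 9]
r2 m[φ0→N] = [9, 9, 7]
r2 m[φ1→P] = [8, 8, 9]
r2 m[φ1→N] = [9, 7, 9]
r2 m[φ1→A] = [9, 8, 9]
r2 m[φ2→D] = [7, 7, 4]
r2 m[φ2→A] = [7, 6, 7]
r2 m[φ3→N] = [7, 3, 3]
r2 m[φ4→N] = [6, 3, 9]
r2 m[φ5→A] = [1, 5, 5]
r2 m[H→φ0] = [1, 1, 1]
r2 m[P→φ1] = [1, 1, 1]
r2 m[D→φ2] = [1, 1, 1]
r2 m[N→φ0] = [378, 63, 243]
r2 m[N→φ1] = [378, 81, 189]
r2 m[N→φ3] = [486, 189, 567]
r2 m[N→φ4] = [567, 189, 189]
r2 m[A→φ1] = [7, 30, 35]
r2 m[A→φ2] = [9, 40, 45]
r2 m[A→φ5] = [63, 48, 63]
r3 m[φ0→H] = [1890, 3402, 1701]
r3 m[φ0→N] = [9, 9, 7]
r3 m[φ1→P] = [90720, 105840, 119070]
r3 m[φ1→N] = [315, 180, 315]
r3 m[φ1→A] = [3402, 3024, 3402]
r3 m[φ2→D] = [90, 315, 120]
r3 m[φ2→A] = [7, 6, 7]
r3 m[φ3→N] = [7, 3, 3]
r3 m[φ4→N] = [6, 3, 9]
r3 m[φ5→A] = [1, 5, 5]
r3 m[H→φ0] = [1, 1, 1]
r3 m[P→φ1] = [1, 1, 1]
r3 m[D→φ2] = [1, 1, 1]
r3 m[N→φ0] = [378, 63, 243]
r3 m[N→φ1] = [378, 81, 189]
r3 m[N→φ3] = [486, 189, 567]
r3 m[N→φ4] = [567, 189, 189]
r3 m[A→φ1] = [7, 30, 35]
r3 m[A→φ2] = [9, 40, 45]
r3 m[A→φ5] = [63, 48, 63]
r4 m[φ0→H] = [1890, 3402, 1701]
r4 m[φ0→N] = [9, 9, 7]
r4 m[φ1→P] = [90720, 105840, 119070]
r4 m[φ1→N] = [315, 180, 315]
r4 m[φ1→A] = [3402, 3024, 3402]
r4 m[φ2→D] = [90, 315, 120]
r4 m[φ2→A] = [7, 6, 7]
r4 m[φ3→N] = [7, 3, 3]
r4 m[φ4→N] = [6, 3, 9]
r4 m[φ5→A] = [1, 5, 5]
r4 m[H→φ0] = [1, 1, 1]
r4 m[P→φ1] = [1, 1, 1]
r4 m[D→φ2] = [1, 1, 1]
r4 m[N→φ0] = [13230, 1620, 8505]
r4 m[N→φ1] = [378, 81, 189]
r4 m[N→φ3] = [17010, 4860, 19845]
r4 m[N→φ4] = [19845, 4860, 6615]
r4 m[A→φ1] = [7, 30, 35]
r4 m[A→φ2] = [3402, 15120, 17010]
r4 m[A→φ5] = [23814, 18144, 23814]
r5 m[φ0→H] = [66150, 119070, 59535]
r5 m[φ0→N] = [9, 9, 7]
r5 m[φ1→P] = [90720, 105840, 119070]
r5 m[φ1→N] = [315, 180, 315]
r5 m[φ1→A] = [3402, 3024, 3402]
r5 m[φ2→D] = [34020, 119070, 45360]
r5 m[φ2→A] = [7, 6, 7]
r5 m[φ3→N] = [7, 3, 3]
r5 m[φ4→N] = [6, 3, 9]
r5 m[φ5→A] = [1, 5, 5]
r5 m[H→φ0] = [1, 1, 1]
r5 m[P→φ1] = [1, 1, 1]
r5 m[D→φ2] = [1, 1, 1]
r5 m[N→φ0] = [13230, 1620, 8505]
r5 m[N→φ1] = [378, 81, 189]
r5 m[N→φ3] = [17010, 4860, 19845]
r5 m[N→φ4] = [19845, 4860, 6615]
r5 m[A→φ1] = [7, 30, 35]
r5 m[A→φ2] = [3402, 15120, 17010]
r5 m[A→φ5] = [23814, 18144, 23814]
r6 m[φ0→H] = [66150, 119070, 59535]
r6 m[φ0→N] = [9, 9, 7]
r6 m[φ1→P] = [90720, 105840, 119070]
r6 m[φ1→N] = [315, 180, 315]
r6 m[φ1→A] = [3402, 3024, 3402]
r6 m[φ2→D] = [34020, 119070, 45360]
r6 m[φ2→A] = [7, 6, 7]
r6 m[φ3→N] = [7, 3, 3]
r6 m[φ4→N] = [6, 3, 9]
r6 m[φ5→A] = [1, 5, 5]
r6 m[H→φ0] = [1, 1, 1]
r6 m[P→φ1] = [1, 1, 1]
r6 m[D→φ2] = [1, 1, 1]
r6 m[N→φ0] = [13230, 1620, 8505]
r6 m[N→φ1] = [378, 81, 189]
r6 m[N→φ3] = [17010, 4860, 19845]
r6 m[N→φ4] = [19845, 4860, 6615]
r6 m[A→φ1] = [7, 30, 35]
r6 m[A→φ2] = [3402, 15120, 17010]
r6 m[A→φ5] = [23814, 18144, 23814]
fixed point reached at round 6
traceback from H: (H=1, P=2, D=1, N=0, A=2), score=119070

assignment: (H=1, P=2, D=1, N=0, A=2); score = 119070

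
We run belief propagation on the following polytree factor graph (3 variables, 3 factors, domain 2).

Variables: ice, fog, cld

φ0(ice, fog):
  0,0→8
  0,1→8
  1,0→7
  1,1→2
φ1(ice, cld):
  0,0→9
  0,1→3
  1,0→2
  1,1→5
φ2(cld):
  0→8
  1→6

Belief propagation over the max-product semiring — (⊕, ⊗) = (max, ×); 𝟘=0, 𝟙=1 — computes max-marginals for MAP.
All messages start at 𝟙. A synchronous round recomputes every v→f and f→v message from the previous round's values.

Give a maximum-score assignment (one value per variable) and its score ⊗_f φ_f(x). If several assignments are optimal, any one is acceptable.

init: all messages = 𝟙 over 2 values
r1 m[φ0→ice] = [8, 7]
r1 m[φ0→fog] = [8, 8]
r1 m[φ1→ice] = [9, 5]
r1 m[φ1→cld] = [9, 5]
r1 m[φ2→cld] = [8, 6]
r1 m[ice→φ0] = [1, 1]
r1 m[ice→φ1] = [1, 1]
r1 m[fog→φ0] = [1, 1]
r1 m[cld→φ1] = [1, 1]
r1 m[cld→φ2] = [1, 1]
r2 m[φ0→ice] = [8, 7]
r2 m[φ0→fog] = [8, 8]
r2 m[φ1→ice] = [9, 5]
r2 m[φ1→cld] = [9, 5]
r2 m[φ2→cld] = [8, 6]
r2 m[ice→φ0] = [9, 5]
r2 m[ice→φ1] = [8, 7]
r2 m[fog→φ0] = [1, 1]
r2 m[cld→φ1] = [8, 6]
r2 m[cld→φ2] = [9, 5]
r3 m[φ0→ice] = [8, 7]
r3 m[φ0→fog] = [72, 72]
r3 m[φ1→ice] = [72, 30]
r3 m[φ1→cld] = [72, 35]
r3 m[φ2→cld] = [8, 6]
r3 m[ice→φ0] = [9, 5]
r3 m[ice→φ1] = [8, 7]
r3 m[fog→φ0] = [1, 1]
r3 m[cld→φ1] = [8, 6]
r3 m[cld→φ2] = [9, 5]
r4 m[φ0→ice] = [8, 7]
r4 m[φ0→fog] = [72, 72]
r4 m[φ1→ice] = [72, 30]
r4 m[φ1→cld] = [72, 35]
r4 m[φ2→cld] = [8, 6]
r4 m[ice→φ0] = [72, 30]
r4 m[ice→φ1] = [8, 7]
r4 m[fog→φ0] = [1, 1]
r4 m[cld→φ1] = [8, 6]
r4 m[cld→φ2] = [72, 35]
r5 m[φ0→ice] = [8, 7]
r5 m[φ0→fog] = [576, 576]
r5 m[φ1→ice] = [72, 30]
r5 m[φ1→cld] = [72, 35]
r5 m[φ2→cld] = [8, 6]
r5 m[ice→φ0] = [72, 30]
r5 m[ice→φ1] = [8, 7]
r5 m[fog→φ0] = [1, 1]
r5 m[cld→φ1] = [8, 6]
r5 m[cld→φ2] = [72, 35]
r6 m[φ0→ice] = [8, 7]
r6 m[φ0→fog] = [576, 576]
r6 m[φ1→ice] = [72, 30]
r6 m[φ1→cld] = [72, 35]
r6 m[φ2→cld] = [8, 6]
r6 m[ice→φ0] = [72, 30]
r6 m[ice→φ1] = [8, 7]
r6 m[fog→φ0] = [1, 1]
r6 m[cld→φ1] = [8, 6]
r6 m[cld→φ2] = [72, 35]
fixed point reached at round 6
traceback from ice: (ice=0, fog=0, cld=0), score=576

assignment: (ice=0, fog=0, cld=0); score = 576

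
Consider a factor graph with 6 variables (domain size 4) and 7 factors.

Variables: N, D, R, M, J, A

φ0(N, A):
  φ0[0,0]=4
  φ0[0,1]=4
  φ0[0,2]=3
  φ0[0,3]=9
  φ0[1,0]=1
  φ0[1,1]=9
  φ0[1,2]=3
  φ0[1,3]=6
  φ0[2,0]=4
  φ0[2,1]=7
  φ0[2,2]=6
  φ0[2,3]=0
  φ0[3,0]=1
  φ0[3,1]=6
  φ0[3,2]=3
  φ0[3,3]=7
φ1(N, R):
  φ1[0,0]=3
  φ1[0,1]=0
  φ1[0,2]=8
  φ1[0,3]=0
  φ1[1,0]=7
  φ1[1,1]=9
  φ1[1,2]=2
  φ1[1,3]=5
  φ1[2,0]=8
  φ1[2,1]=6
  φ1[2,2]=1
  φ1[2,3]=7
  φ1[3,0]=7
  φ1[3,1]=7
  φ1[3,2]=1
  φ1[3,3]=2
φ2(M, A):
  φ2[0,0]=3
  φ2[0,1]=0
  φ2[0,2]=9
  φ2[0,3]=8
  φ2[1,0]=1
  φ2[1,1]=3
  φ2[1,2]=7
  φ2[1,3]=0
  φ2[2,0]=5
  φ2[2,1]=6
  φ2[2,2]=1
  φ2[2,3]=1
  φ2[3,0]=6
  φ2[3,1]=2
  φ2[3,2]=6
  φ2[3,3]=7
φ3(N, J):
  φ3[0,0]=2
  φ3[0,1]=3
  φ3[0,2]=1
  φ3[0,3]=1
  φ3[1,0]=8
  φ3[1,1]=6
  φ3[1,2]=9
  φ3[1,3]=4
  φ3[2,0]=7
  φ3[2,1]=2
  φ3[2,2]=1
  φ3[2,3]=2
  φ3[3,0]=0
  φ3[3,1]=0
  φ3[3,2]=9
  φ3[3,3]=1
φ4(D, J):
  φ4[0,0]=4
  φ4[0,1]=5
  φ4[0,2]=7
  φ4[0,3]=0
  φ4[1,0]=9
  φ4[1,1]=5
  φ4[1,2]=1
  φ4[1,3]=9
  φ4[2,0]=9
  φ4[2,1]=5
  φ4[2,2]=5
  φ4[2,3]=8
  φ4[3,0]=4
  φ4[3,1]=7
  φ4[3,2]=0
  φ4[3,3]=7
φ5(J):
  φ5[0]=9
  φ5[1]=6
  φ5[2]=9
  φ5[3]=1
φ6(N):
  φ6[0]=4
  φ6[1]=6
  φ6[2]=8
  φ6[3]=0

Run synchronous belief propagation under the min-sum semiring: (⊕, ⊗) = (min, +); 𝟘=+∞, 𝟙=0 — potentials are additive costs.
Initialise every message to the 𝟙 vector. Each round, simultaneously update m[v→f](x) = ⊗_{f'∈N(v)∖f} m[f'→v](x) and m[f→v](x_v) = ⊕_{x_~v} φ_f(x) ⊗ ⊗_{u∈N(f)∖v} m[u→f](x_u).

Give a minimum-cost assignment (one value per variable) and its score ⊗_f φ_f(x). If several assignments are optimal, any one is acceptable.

assignment: (N=3, D=0, R=2, M=1, J=3, A=0); score = 5

init: all messages = 𝟙 over 4 values
r1 m[φ0→N] = [3, 1, 0, 1]
r1 m[φ0→A] = [1, 4, 3, 0]
r1 m[φ1→N] = [0, 2, 1, 1]
r1 m[φ1→R] = [3, 0, 1, 0]
r1 m[φ2→M] = [0, 0, 1, 2]
r1 m[φ2→A] = [1, 0, 1, 0]
r1 m[φ3→N] = [1, 4, 1, 0]
r1 m[φ3→J] = [0, 0, 1, 1]
r1 m[φ4→D] = [0, 1, 5, 0]
r1 m[φ4→J] = [4, 5, 0, 0]
r1 m[φ5→J] = [9, 6, 9, 1]
r1 m[φ6→N] = [4, 6, 8, 0]
r1 m[N→φ0] = [0, 0, 0, 0]
r1 m[N→φ1] = [0, 0, 0, 0]
r1 m[N→φ3] = [0, 0, 0, 0]
r1 m[N→φ6] = [0, 0, 0, 0]
r1 m[D→φ4] = [0, 0, 0, 0]
r1 m[R→φ1] = [0, 0, 0, 0]
r1 m[M→φ2] = [0, 0, 0, 0]
r1 m[J→φ3] = [0, 0, 0, 0]
r1 m[J→φ4] = [0, 0, 0, 0]
r1 m[J→φ5] = [0, 0, 0, 0]
r1 m[A→φ0] = [0, 0, 0, 0]
r1 m[A→φ2] = [0, 0, 0, 0]
r2 m[φ0→N] = [3, 1, 0, 1]
r2 m[φ0→A] = [1, 4, 3, 0]
r2 m[φ1→N] = [0, 2, 1, 1]
r2 m[φ1→R] = [3, 0, 1, 0]
r2 m[φ2→M] = [0, 0, 1, 2]
r2 m[φ2→A] = [1, 0, 1, 0]
r2 m[φ3→N] = [1, 4, 1, 0]
r2 m[φ3→J] = [0, 0, 1, 1]
r2 m[φ4→D] = [0, 1, 5, 0]
r2 m[φ4→J] = [4, 5, 0, 0]
r2 m[φ5→J] = [9, 6, 9, 1]
r2 m[φ6→N] = [4, 6, 8, 0]
r2 m[N→φ0] = [5, 12, 10, 1]
r2 m[N→φ1] = [8, 11, 9, 1]
r2 m[N→φ3] = [7, 9, 9, 2]
r2 m[N→φ6] = [4, 7, 2, 2]
r2 m[D→φ4] = [0, 0, 0, 0]
r2 m[R→φ1] = [0, 0, 0, 0]
r2 m[M→φ2] = [0, 0, 0, 0]
r2 m[J→φ3] = [13, 11, 9, 1]
r2 m[J→φ4] = [9, 6, 10, 2]
r2 m[J→φ5] = [4, 5, 1, 1]
r2 m[A→φ0] = [1, 0, 1, 0]
r2 m[A→φ2] = [1, 4, 3, 0]
r3 m[φ0→N] = [4, 2, 0, 2]
r3 m[φ0→A] = [2, 7, 4, 8]
r3 m[φ1→N] = [0, 2, 1, 1]
r3 m[φ1→R] = [8, 8, 2, 3]
r3 m[φ2→M] = [4, 0, 1, 6]
r3 m[φ2→A] = [1, 0, 1, 0]
r3 m[φ3→N] = [2, 5, 3, 2]
r3 m[φ3→J] = [2, 2, 8, 3]
r3 m[φ4→D] = [2, 11, 10, 9]
r3 m[φ4→J] = [4, 5, 0, 0]
r3 m[φ5→J] = [9, 6, 9, 1]
r3 m[φ6→N] = [4, 6, 8, 0]
r3 m[N→φ0] = [5, 12, 10, 1]
r3 m[N→φ1] = [8, 11, 9, 1]
r3 m[N→φ3] = [7, 9, 9, 2]
r3 m[N→φ6] = [4, 7, 2, 2]
r3 m[D→φ4] = [0, 0, 0, 0]
r3 m[R→φ1] = [0, 0, 0, 0]
r3 m[M→φ2] = [0, 0, 0, 0]
r3 m[J→φ3] = [13, 11, 9, 1]
r3 m[J→φ4] = [9, 6, 10, 2]
r3 m[J→φ5] = [4, 5, 1, 1]
r3 m[A→φ0] = [1, 0, 1, 0]
r3 m[A→φ2] = [1, 4, 3, 0]
r4 m[φ0→N] = [4, 2, 0, 2]
r4 m[φ0→A] = [2, 7, 4, 8]
r4 m[φ1→N] = [0, 2, 1, 1]
r4 m[φ1→R] = [8, 8, 2, 3]
r4 m[φ2→M] = [4, 0, 1, 6]
r4 m[φ2→A] = [1, 0, 1, 0]
r4 m[φ3→N] = [2, 5, 3, 2]
r4 m[φ3→J] = [2, 2, 8, 3]
r4 m[φ4→D] = [2, 11, 10, 9]
r4 m[φ4→J] = [4, 5, 0, 0]
r4 m[φ5→J] = [9, 6, 9, 1]
r4 m[φ6→N] = [4, 6, 8, 0]
r4 m[N→φ0] = [6, 13, 12, 3]
r4 m[N→φ1] = [10, 13, 11, 4]
r4 m[N→φ3] = [8, 10, 9, 3]
r4 m[N→φ6] = [6, 9, 4, 5]
r4 m[D→φ4] = [0, 0, 0, 0]
r4 m[R→φ1] = [0, 0, 0, 0]
r4 m[M→φ2] = [0, 0, 0, 0]
r4 m[J→φ3] = [13, 11, 9, 1]
r4 m[J→φ4] = [11, 8, 17, 4]
r4 m[J→φ5] = [6, 7, 8, 3]
r4 m[A→φ0] = [1, 0, 1, 0]
r4 m[A→φ2] = [2, 7, 4, 8]
r5 m[φ0→N] = [4, 2, 0, 2]
r5 m[φ0→A] = [4, 9, 6, 10]
r5 m[φ1→N] = [0, 2, 1, 1]
r5 m[φ1→R] = [11, 10, 5, 6]
r5 m[φ2→M] = [5, 3, 5, 8]
r5 m[φ2→A] = [1, 0, 1, 0]
r5 m[φ3→N] = [2, 5, 3, 2]
r5 m[φ3→J] = [3, 3, 9, 4]
r5 m[φ4→D] = [4, 13, 12, 11]
r5 m[φ4→J] = [4, 5, 0, 0]
r5 m[φ5→J] = [9, 6, 9, 1]
r5 m[φ6→N] = [4, 6, 8, 0]
r5 m[N→φ0] = [6, 13, 12, 3]
r5 m[N→φ1] = [10, 13, 11, 4]
r5 m[N→φ3] = [8, 10, 9, 3]
r5 m[N→φ6] = [6, 9, 4, 5]
r5 m[D→φ4] = [0, 0, 0, 0]
r5 m[R→φ1] = [0, 0, 0, 0]
r5 m[M→φ2] = [0, 0, 0, 0]
r5 m[J→φ3] = [13, 11, 9, 1]
r5 m[J→φ4] = [11, 8, 17, 4]
r5 m[J→φ5] = [6, 7, 8, 3]
r5 m[A→φ0] = [1, 0, 1, 0]
r5 m[A→φ2] = [2, 7, 4, 8]
r6 m[φ0→N] = [4, 2, 0, 2]
r6 m[φ0→A] = [4, 9, 6, 10]
r6 m[φ1→N] = [0, 2, 1, 1]
r6 m[φ1→R] = [11, 10, 5, 6]
r6 m[φ2→M] = [5, 3, 5, 8]
r6 m[φ2→A] = [1, 0, 1, 0]
r6 m[φ3→N] = [2, 5, 3, 2]
r6 m[φ3→J] = [3, 3, 9, 4]
r6 m[φ4→D] = [4, 13, 12, 11]
r6 m[φ4→J] = [4, 5, 0, 0]
r6 m[φ5→J] = [9, 6, 9, 1]
r6 m[φ6→N] = [4, 6, 8, 0]
r6 m[N→φ0] = [6, 13, 12, 3]
r6 m[N→φ1] = [10, 13, 11, 4]
r6 m[N→φ3] = [8, 10, 9, 3]
r6 m[N→φ6] = [6, 9, 4, 5]
r6 m[D→φ4] = [0, 0, 0, 0]
r6 m[R→φ1] = [0, 0, 0, 0]
r6 m[M→φ2] = [0, 0, 0, 0]
r6 m[J→φ3] = [13, 11, 9, 1]
r6 m[J→φ4] = [12, 9, 18, 5]
r6 m[J→φ5] = [7, 8, 9, 4]
r6 m[A→φ0] = [1, 0, 1, 0]
r6 m[A→φ2] = [4, 9, 6, 10]
r7 m[φ0→N] = [4, 2, 0, 2]
r7 m[φ0→A] = [4, 9, 6, 10]
r7 m[φ1→N] = [0, 2, 1, 1]
r7 m[φ1→R] = [11, 10, 5, 6]
r7 m[φ2→M] = [7, 5, 7, 10]
r7 m[φ2→A] = [1, 0, 1, 0]
r7 m[φ3→N] = [2, 5, 3, 2]
r7 m[φ3→J] = [3, 3, 9, 4]
r7 m[φ4→D] = [5, 14, 13, 12]
r7 m[φ4→J] = [4, 5, 0, 0]
r7 m[φ5→J] = [9, 6, 9, 1]
r7 m[φ6→N] = [4, 6, 8, 0]
r7 m[N→φ0] = [6, 13, 12, 3]
r7 m[N→φ1] = [10, 13, 11, 4]
r7 m[N→φ3] = [8, 10, 9, 3]
r7 m[N→φ6] = [6, 9, 4, 5]
r7 m[D→φ4] = [0, 0, 0, 0]
r7 m[R→φ1] = [0, 0, 0, 0]
r7 m[M→φ2] = [0, 0, 0, 0]
r7 m[J→φ3] = [13, 11, 9, 1]
r7 m[J→φ4] = [12, 9, 18, 5]
r7 m[J→φ5] = [7, 8, 9, 4]
r7 m[A→φ0] = [1, 0, 1, 0]
r7 m[A→φ2] = [4, 9, 6, 10]
r8 m[φ0→N] = [4, 2, 0, 2]
r8 m[φ0→A] = [4, 9, 6, 10]
r8 m[φ1→N] = [0, 2, 1, 1]
r8 m[φ1→R] = [11, 10, 5, 6]
r8 m[φ2→M] = [7, 5, 7, 10]
r8 m[φ2→A] = [1, 0, 1, 0]
r8 m[φ3→N] = [2, 5, 3, 2]
r8 m[φ3→J] = [3, 3, 9, 4]
r8 m[φ4→D] = [5, 14, 13, 12]
r8 m[φ4→J] = [4, 5, 0, 0]
r8 m[φ5→J] = [9, 6, 9, 1]
r8 m[φ6→N] = [4, 6, 8, 0]
r8 m[N→φ0] = [6, 13, 12, 3]
r8 m[N→φ1] = [10, 13, 11, 4]
r8 m[N→φ3] = [8, 10, 9, 3]
r8 m[N→φ6] = [6, 9, 4, 5]
r8 m[D→φ4] = [0, 0, 0, 0]
r8 m[R→φ1] = [0, 0, 0, 0]
r8 m[M→φ2] = [0, 0, 0, 0]
r8 m[J→φ3] = [13, 11, 9, 1]
r8 m[J→φ4] = [12, 9, 18, 5]
r8 m[J→φ5] = [7, 8, 9, 4]
r8 m[A→φ0] = [1, 0, 1, 0]
r8 m[A→φ2] = [4, 9, 6, 10]
fixed point reached at round 8
traceback from N: (N=3, D=0, R=2, M=1, J=3, A=0), score=5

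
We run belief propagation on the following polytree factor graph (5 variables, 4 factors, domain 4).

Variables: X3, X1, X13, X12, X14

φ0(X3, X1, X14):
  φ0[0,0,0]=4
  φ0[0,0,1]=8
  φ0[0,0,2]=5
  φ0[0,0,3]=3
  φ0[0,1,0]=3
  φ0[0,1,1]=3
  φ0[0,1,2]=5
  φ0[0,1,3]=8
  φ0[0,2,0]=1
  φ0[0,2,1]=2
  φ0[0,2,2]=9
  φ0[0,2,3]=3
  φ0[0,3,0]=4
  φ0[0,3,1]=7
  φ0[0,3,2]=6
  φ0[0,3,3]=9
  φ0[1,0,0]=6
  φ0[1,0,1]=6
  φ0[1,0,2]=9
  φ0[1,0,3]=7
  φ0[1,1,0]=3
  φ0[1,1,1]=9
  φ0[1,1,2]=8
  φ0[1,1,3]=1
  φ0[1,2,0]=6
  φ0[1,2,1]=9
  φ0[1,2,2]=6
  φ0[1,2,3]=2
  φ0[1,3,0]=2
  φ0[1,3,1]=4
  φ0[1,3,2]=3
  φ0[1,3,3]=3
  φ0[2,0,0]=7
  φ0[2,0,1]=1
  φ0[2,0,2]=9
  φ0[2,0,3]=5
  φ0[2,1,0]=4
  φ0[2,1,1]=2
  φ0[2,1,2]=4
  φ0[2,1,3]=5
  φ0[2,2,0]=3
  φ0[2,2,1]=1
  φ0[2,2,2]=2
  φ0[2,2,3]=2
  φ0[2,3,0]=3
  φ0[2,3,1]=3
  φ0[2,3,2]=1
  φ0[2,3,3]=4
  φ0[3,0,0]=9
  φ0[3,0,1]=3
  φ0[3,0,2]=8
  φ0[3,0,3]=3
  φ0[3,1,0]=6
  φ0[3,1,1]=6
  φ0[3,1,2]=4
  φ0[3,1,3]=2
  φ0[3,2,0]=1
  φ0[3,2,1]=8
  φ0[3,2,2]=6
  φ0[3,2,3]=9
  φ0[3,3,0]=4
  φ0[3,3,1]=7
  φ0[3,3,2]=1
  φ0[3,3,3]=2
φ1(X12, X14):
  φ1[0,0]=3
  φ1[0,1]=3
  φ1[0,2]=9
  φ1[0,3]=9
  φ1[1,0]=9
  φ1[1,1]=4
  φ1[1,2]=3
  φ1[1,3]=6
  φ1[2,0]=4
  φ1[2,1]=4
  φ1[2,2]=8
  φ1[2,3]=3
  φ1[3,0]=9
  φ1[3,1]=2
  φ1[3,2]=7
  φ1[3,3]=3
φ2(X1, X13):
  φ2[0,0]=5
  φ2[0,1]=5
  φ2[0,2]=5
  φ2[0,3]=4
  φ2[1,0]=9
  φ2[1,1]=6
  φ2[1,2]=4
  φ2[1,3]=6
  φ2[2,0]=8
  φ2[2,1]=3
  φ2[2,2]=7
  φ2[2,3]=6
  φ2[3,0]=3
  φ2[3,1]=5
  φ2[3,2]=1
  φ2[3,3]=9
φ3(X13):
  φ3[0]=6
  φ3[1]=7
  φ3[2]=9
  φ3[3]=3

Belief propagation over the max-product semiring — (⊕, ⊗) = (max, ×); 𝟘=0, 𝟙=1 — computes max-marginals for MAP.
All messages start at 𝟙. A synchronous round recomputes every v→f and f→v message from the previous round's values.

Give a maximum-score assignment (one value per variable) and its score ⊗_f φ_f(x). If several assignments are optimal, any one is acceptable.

assignment: (X3=0, X1=2, X13=2, X12=0, X14=2); score = 5103

init: all messages = 𝟙 over 4 values
r1 m[φ0→X3] = [9, 9, 9, 9]
r1 m[φ0→X1] = [9, 9, 9, 9]
r1 m[φ0→X14] = [9, 9, 9, 9]
r1 m[φ1→X12] = [9, 9, 8, 9]
r1 m[φ1→X14] = [9, 4, 9, 9]
r1 m[φ2→X1] = [5, 9, 8, 9]
r1 m[φ2→X13] = [9, 6, 7, 9]
r1 m[φ3→X13] = [6, 7, 9, 3]
r1 m[X3→φ0] = [1, 1, 1, 1]
r1 m[X1→φ0] = [1, 1, 1, 1]
r1 m[X1→φ2] = [1, 1, 1, 1]
r1 m[X13→φ2] = [1, 1, 1, 1]
r1 m[X13→φ3] = [1, 1, 1, 1]
r1 m[X12→φ1] = [1, 1, 1, 1]
r1 m[X14→φ0] = [1, 1, 1, 1]
r1 m[X14→φ1] = [1, 1, 1, 1]
r2 m[φ0→X3] = [9, 9, 9, 9]
r2 m[φ0→X1] = [9, 9, 9, 9]
r2 m[φ0→X14] = [9, 9, 9, 9]
r2 m[φ1→X12] = [9, 9, 8, 9]
r2 m[φ1→X14] = [9, 4, 9, 9]
r2 m[φ2→X1] = [5, 9, 8, 9]
r2 m[φ2→X13] = [9, 6, 7, 9]
r2 m[φ3→X13] = [6, 7, 9, 3]
r2 m[X3→φ0] = [1, 1, 1, 1]
r2 m[X1→φ0] = [5, 9, 8, 9]
r2 m[X1→φ2] = [9, 9, 9, 9]
r2 m[X13→φ2] = [6, 7, 9, 3]
r2 m[X13→φ3] = [9, 6, 7, 9]
r2 m[X12→φ1] = [1, 1, 1, 1]
r2 m[X14→φ0] = [9, 4, 9, 9]
r2 m[X14→φ1] = [9, 9, 9, 9]
r3 m[φ0→X3] = [729, 648, 405, 648]
r3 m[φ0→X1] = [81, 72, 81, 81]
r3 m[φ0→X14] = [54, 81, 72, 81]
r3 m[φ1→X12] = [81, 81, 72, 81]
r3 m[φ1→X14] = [9, 4, 9, 9]
r3 m[φ2→X1] = [45, 54, 63, 35]
r3 m[φ2→X13] = [81, 54, 63, 81]
r3 m[φ3→X13] = [6, 7, 9, 3]
r3 m[X3→φ0] = [1, 1, 1, 1]
r3 m[X1→φ0] = [5, 9, 8, 9]
r3 m[X1→φ2] = [9, 9, 9, 9]
r3 m[X13→φ2] = [6, 7, 9, 3]
r3 m[X13→φ3] = [9, 6, 7, 9]
r3 m[X12→φ1] = [1, 1, 1, 1]
r3 m[X14→φ0] = [9, 4, 9, 9]
r3 m[X14→φ1] = [9, 9, 9, 9]
r4 m[φ0→X3] = [729, 648, 405, 648]
r4 m[φ0→X1] = [81, 72, 81, 81]
r4 m[φ0→X14] = [54, 81, 72, 81]
r4 m[φ1→X12] = [81, 81, 72, 81]
r4 m[φ1→X14] = [9, 4, 9, 9]
r4 m[φ2→X1] = [45, 54, 63, 35]
r4 m[φ2→X13] = [81, 54, 63, 81]
r4 m[φ3→X13] = [6, 7, 9, 3]
r4 m[X3→φ0] = [1, 1, 1, 1]
r4 m[X1→φ0] = [45, 54, 63, 35]
r4 m[X1→φ2] = [81, 72, 81, 81]
r4 m[X13→φ2] = [6, 7, 9, 3]
r4 m[X13→φ3] = [81, 54, 63, 81]
r4 m[X12→φ1] = [1, 1, 1, 1]
r4 m[X14→φ0] = [9, 4, 9, 9]
r4 m[X14→φ1] = [54, 81, 72, 81]
r5 m[φ0→X3] = [5103, 3888, 3645, 5103]
r5 m[φ0→X1] = [81, 72, 81, 81]
r5 m[φ0→X14] = [405, 567, 567, 567]
r5 m[φ1→X12] = [729, 486, 576, 504]
r5 m[φ1→X14] = [9, 4, 9, 9]
r5 m[φ2→X1] = [45, 54, 63, 35]
r5 m[φ2→X13] = [648, 432, 567, 729]
r5 m[φ3→X13] = [6, 7, 9, 3]
r5 m[X3→φ0] = [1, 1, 1, 1]
r5 m[X1→φ0] = [45, 54, 63, 35]
r5 m[X1→φ2] = [81, 72, 81, 81]
r5 m[X13→φ2] = [6, 7, 9, 3]
r5 m[X13→φ3] = [81, 54, 63, 81]
r5 m[X12→φ1] = [1, 1, 1, 1]
r5 m[X14→φ0] = [9, 4, 9, 9]
r5 m[X14→φ1] = [54, 81, 72, 81]
r6 m[φ0→X3] = [5103, 3888, 3645, 5103]
r6 m[φ0→X1] = [81, 72, 81, 81]
r6 m[φ0→X14] = [405, 567, 567, 567]
r6 m[φ1→X12] = [729, 486, 576, 504]
r6 m[φ1→X14] = [9, 4, 9, 9]
r6 m[φ2→X1] = [45, 54, 63, 35]
r6 m[φ2→X13] = [648, 432, 567, 729]
r6 m[φ3→X13] = [6, 7, 9, 3]
r6 m[X3→φ0] = [1, 1, 1, 1]
r6 m[X1→φ0] = [45, 54, 63, 35]
r6 m[X1→φ2] = [81, 72, 81, 81]
r6 m[X13→φ2] = [6, 7, 9, 3]
r6 m[X13→φ3] = [648, 432, 567, 729]
r6 m[X12→φ1] = [1, 1, 1, 1]
r6 m[X14→φ0] = [9, 4, 9, 9]
r6 m[X14→φ1] = [405, 567, 567, 567]
r7 m[φ0→X3] = [5103, 3888, 3645, 5103]
r7 m[φ0→X1] = [81, 72, 81, 81]
r7 m[φ0→X14] = [405, 567, 567, 567]
r7 m[φ1→X12] = [5103, 3645, 4536, 3969]
r7 m[φ1→X14] = [9, 4, 9, 9]
r7 m[φ2→X1] = [45, 54, 63, 35]
r7 m[φ2→X13] = [648, 432, 567, 729]
r7 m[φ3→X13] = [6, 7, 9, 3]
r7 m[X3→φ0] = [1, 1, 1, 1]
r7 m[X1→φ0] = [45, 54, 63, 35]
r7 m[X1→φ2] = [81, 72, 81, 81]
r7 m[X13→φ2] = [6, 7, 9, 3]
r7 m[X13→φ3] = [648, 432, 567, 729]
r7 m[X12→φ1] = [1, 1, 1, 1]
r7 m[X14→φ0] = [9, 4, 9, 9]
r7 m[X14→φ1] = [405, 567, 567, 567]
r8 m[φ0→X3] = [5103, 3888, 3645, 5103]
r8 m[φ0→X1] = [81, 72, 81, 81]
r8 m[φ0→X14] = [405, 567, 567, 567]
r8 m[φ1→X12] = [5103, 3645, 4536, 3969]
r8 m[φ1→X14] = [9, 4, 9, 9]
r8 m[φ2→X1] = [45, 54, 63, 35]
r8 m[φ2→X13] = [648, 432, 567, 729]
r8 m[φ3→X13] = [6, 7, 9, 3]
r8 m[X3→φ0] = [1, 1, 1, 1]
r8 m[X1→φ0] = [45, 54, 63, 35]
r8 m[X1→φ2] = [81, 72, 81, 81]
r8 m[X13→φ2] = [6, 7, 9, 3]
r8 m[X13→φ3] = [648, 432, 567, 729]
r8 m[X12→φ1] = [1, 1, 1, 1]
r8 m[X14→φ0] = [9, 4, 9, 9]
r8 m[X14→φ1] = [405, 567, 567, 567]
fixed point reached at round 8
traceback from X3: (X3=0, X1=2, X13=2, X12=0, X14=2), score=5103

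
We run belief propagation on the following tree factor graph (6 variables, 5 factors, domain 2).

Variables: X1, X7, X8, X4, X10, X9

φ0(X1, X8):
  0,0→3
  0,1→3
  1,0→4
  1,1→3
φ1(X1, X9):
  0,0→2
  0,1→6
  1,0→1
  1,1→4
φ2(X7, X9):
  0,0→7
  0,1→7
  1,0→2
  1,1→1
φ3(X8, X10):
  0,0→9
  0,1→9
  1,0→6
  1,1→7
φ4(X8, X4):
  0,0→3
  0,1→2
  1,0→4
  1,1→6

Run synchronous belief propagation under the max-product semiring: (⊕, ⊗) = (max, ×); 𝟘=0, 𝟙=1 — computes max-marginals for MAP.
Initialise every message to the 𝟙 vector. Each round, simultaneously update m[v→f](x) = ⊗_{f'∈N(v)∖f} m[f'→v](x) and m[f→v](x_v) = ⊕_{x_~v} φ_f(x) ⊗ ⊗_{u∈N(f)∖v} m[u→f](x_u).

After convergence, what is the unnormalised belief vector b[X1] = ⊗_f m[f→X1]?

init: all messages = 𝟙 over 2 values
r1 m[φ0→X1] = [3, 4]
r1 m[φ0→X8] = [4, 3]
r1 m[φ1→X1] = [6, 4]
r1 m[φ1→X9] = [2, 6]
r1 m[φ2→X7] = [7, 2]
r1 m[φ2→X9] = [7, 7]
r1 m[φ3→X8] = [9, 7]
r1 m[φ3→X10] = [9, 9]
r1 m[φ4→X8] = [3, 6]
r1 m[φ4→X4] = [4, 6]
r1 m[X1→φ0] = [1, 1]
r1 m[X1→φ1] = [1, 1]
r1 m[X7→φ2] = [1, 1]
r1 m[X8→φ0] = [1, 1]
r1 m[X8→φ3] = [1, 1]
r1 m[X8→φ4] = [1, 1]
r1 m[X4→φ4] = [1, 1]
r1 m[X10→φ3] = [1, 1]
r1 m[X9→φ1] = [1, 1]
r1 m[X9→φ2] = [1, 1]
r2 m[φ0→X1] = [3, 4]
r2 m[φ0→X8] = [4, 3]
r2 m[φ1→X1] = [6, 4]
r2 m[φ1→X9] = [2, 6]
r2 m[φ2→X7] = [7, 2]
r2 m[φ2→X9] = [7, 7]
r2 m[φ3→X8] = [9, 7]
r2 m[φ3→X10] = [9, 9]
r2 m[φ4→X8] = [3, 6]
r2 m[φ4→X4] = [4, 6]
r2 m[X1→φ0] = [6, 4]
r2 m[X1→φ1] = [3, 4]
r2 m[X7→φ2] = [1, 1]
r2 m[X8→φ0] = [27, 42]
r2 m[X8→φ3] = [12, 18]
r2 m[X8→φ4] = [36, 21]
r2 m[X4→φ4] = [1, 1]
r2 m[X10→φ3] = [1, 1]
r2 m[X9→φ1] = [7, 7]
r2 m[X9→φ2] = [2, 6]
r3 m[φ0→X1] = [126, 126]
r3 m[φ0→X8] = [18, 18]
r3 m[φ1→X1] = [42, 28]
r3 m[φ1→X9] = [6, 18]
r3 m[φ2→X7] = [42, 6]
r3 m[φ2→X9] = [7, 7]
r3 m[φ3→X8] = [9, 7]
r3 m[φ3→X10] = [108, 126]
r3 m[φ4→X8] = [3, 6]
r3 m[φ4→X4] = [108, 126]
r3 m[X1→φ0] = [6, 4]
r3 m[X1→φ1] = [3, 4]
r3 m[X7→φ2] = [1, 1]
r3 m[X8→φ0] = [27, 42]
r3 m[X8→φ3] = [12, 18]
r3 m[X8→φ4] = [36, 21]
r3 m[X4→φ4] = [1, 1]
r3 m[X10→φ3] = [1, 1]
r3 m[X9→φ1] = [7, 7]
r3 m[X9→φ2] = [2, 6]
r4 m[φ0→X1] = [126, 126]
r4 m[φ0→X8] = [18, 18]
r4 m[φ1→X1] = [42, 28]
r4 m[φ1→X9] = [6, 18]
r4 m[φ2→X7] = [42, 6]
r4 m[φ2→X9] = [7, 7]
r4 m[φ3→X8] = [9, 7]
r4 m[φ3→X10] = [108, 126]
r4 m[φ4→X8] = [3, 6]
r4 m[φ4→X4] = [108, 126]
r4 m[X1→φ0] = [42, 28]
r4 m[X1→φ1] = [126, 126]
r4 m[X7→φ2] = [1, 1]
r4 m[X8→φ0] = [27, 42]
r4 m[X8→φ3] = [54, 108]
r4 m[X8→φ4] = [162, 126]
r4 m[X4→φ4] = [1, 1]
r4 m[X10→φ3] = [1, 1]
r4 m[X9→φ1] = [7, 7]
r4 m[X9→φ2] = [6, 18]
r5 m[φ0→X1] = [126, 126]
r5 m[φ0→X8] = [126, 126]
r5 m[φ1→X1] = [42, 28]
r5 m[φ1→X9] = [252, 756]
r5 m[φ2→X7] = [126, 18]
r5 m[φ2→X9] = [7, 7]
r5 m[φ3→X8] = [9, 7]
r5 m[φ3→X10] = [648, 756]
r5 m[φ4→X8] = [3, 6]
r5 m[φ4→X4] = [504, 756]
r5 m[X1→φ0] = [42, 28]
r5 m[X1→φ1] = [126, 126]
r5 m[X7→φ2] = [1, 1]
r5 m[X8→φ0] = [27, 42]
r5 m[X8→φ3] = [54, 108]
r5 m[X8→φ4] = [162, 126]
r5 m[X4→φ4] = [1, 1]
r5 m[X10→φ3] = [1, 1]
r5 m[X9→φ1] = [7, 7]
r5 m[X9→φ2] = [6, 18]
r6 m[φ0→X1] = [126, 126]
r6 m[φ0→X8] = [126, 126]
r6 m[φ1→X1] = [42, 28]
r6 m[φ1→X9] = [252, 756]
r6 m[φ2→X7] = [126, 18]
r6 m[φ2→X9] = [7, 7]
r6 m[φ3→X8] = [9, 7]
r6 m[φ3→X10] = [648, 756]
r6 m[φ4→X8] = [3, 6]
r6 m[φ4→X4] = [504, 756]
r6 m[X1→φ0] = [42, 28]
r6 m[X1→φ1] = [126, 126]
r6 m[X7→φ2] = [1, 1]
r6 m[X8→φ0] = [27, 42]
r6 m[X8→φ3] = [378, 756]
r6 m[X8→φ4] = [1134, 882]
r6 m[X4→φ4] = [1, 1]
r6 m[X10→φ3] = [1, 1]
r6 m[X9→φ1] = [7, 7]
r6 m[X9→φ2] = [252, 756]
r7 m[φ0→X1] = [126, 126]
r7 m[φ0→X8] = [126, 126]
r7 m[φ1→X1] = [42, 28]
r7 m[φ1→X9] = [252, 756]
r7 m[φ2→X7] = [5292, 756]
r7 m[φ2→X9] = [7, 7]
r7 m[φ3→X8] = [9, 7]
r7 m[φ3→X10] = [4536, 5292]
r7 m[φ4→X8] = [3, 6]
r7 m[φ4→X4] = [3528, 5292]
r7 m[X1→φ0] = [42, 28]
r7 m[X1→φ1] = [126, 126]
r7 m[X7→φ2] = [1, 1]
r7 m[X8→φ0] = [27, 42]
r7 m[X8→φ3] = [378, 756]
r7 m[X8→φ4] = [1134, 882]
r7 m[X4→φ4] = [1, 1]
r7 m[X10→φ3] = [1, 1]
r7 m[X9→φ1] = [7, 7]
r7 m[X9→φ2] = [252, 756]
r8 m[φ0→X1] = [126, 126]
r8 m[φ0→X8] = [126, 126]
r8 m[φ1→X1] = [42, 28]
r8 m[φ1→X9] = [252, 756]
r8 m[φ2→X7] = [5292, 756]
r8 m[φ2→X9] = [7, 7]
r8 m[φ3→X8] = [9, 7]
r8 m[φ3→X10] = [4536, 5292]
r8 m[φ4→X8] = [3, 6]
r8 m[φ4→X4] = [3528, 5292]
r8 m[X1→φ0] = [42, 28]
r8 m[X1→φ1] = [126, 126]
r8 m[X7→φ2] = [1, 1]
r8 m[X8→φ0] = [27, 42]
r8 m[X8→φ3] = [378, 756]
r8 m[X8→φ4] = [1134, 882]
r8 m[X4→φ4] = [1, 1]
r8 m[X10→φ3] = [1, 1]
r8 m[X9→φ1] = [7, 7]
r8 m[X9→φ2] = [252, 756]
fixed point reached at round 8
b[X1] = ⊗ incoming = [5292, 3528]

b[X1] = [5292, 3528]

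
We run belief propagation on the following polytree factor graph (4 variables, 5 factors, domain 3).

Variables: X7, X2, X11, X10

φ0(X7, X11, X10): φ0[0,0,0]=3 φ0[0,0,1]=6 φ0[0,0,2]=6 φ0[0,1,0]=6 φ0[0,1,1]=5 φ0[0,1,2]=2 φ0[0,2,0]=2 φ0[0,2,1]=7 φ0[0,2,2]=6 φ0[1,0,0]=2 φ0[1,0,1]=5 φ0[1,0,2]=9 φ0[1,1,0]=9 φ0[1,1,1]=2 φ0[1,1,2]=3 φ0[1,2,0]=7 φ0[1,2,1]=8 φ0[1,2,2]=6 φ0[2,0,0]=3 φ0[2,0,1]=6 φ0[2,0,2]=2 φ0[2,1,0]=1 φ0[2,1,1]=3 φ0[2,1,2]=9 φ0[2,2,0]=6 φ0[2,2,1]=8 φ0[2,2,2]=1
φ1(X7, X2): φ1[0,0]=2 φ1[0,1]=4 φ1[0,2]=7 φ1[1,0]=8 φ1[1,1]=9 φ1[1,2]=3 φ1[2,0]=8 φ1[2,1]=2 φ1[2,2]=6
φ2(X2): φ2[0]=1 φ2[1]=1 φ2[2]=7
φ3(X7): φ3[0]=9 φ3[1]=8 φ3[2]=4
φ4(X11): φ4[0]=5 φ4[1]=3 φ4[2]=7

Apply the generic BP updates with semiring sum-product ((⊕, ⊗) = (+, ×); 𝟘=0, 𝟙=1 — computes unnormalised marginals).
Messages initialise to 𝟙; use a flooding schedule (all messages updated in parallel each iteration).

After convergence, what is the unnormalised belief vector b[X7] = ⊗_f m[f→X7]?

b[X7] = [108405, 81776, 41392]

init: all messages = 𝟙 over 3 values
r1 m[φ0→X7] = [43, 51, 39]
r1 m[φ0→X11] = [42, 40, 51]
r1 m[φ0→X10] = [39, 50, 44]
r1 m[φ1→X7] = [13, 20, 16]
r1 m[φ1→X2] = [18, 15, 16]
r1 m[φ2→X2] = [1, 1, 7]
r1 m[φ3→X7] = [9, 8, 4]
r1 m[φ4→X11] = [5, 3, 7]
r1 m[X7→φ0] = [1, 1, 1]
r1 m[X7→φ1] = [1, 1, 1]
r1 m[X7→φ3] = [1, 1, 1]
r1 m[X2→φ1] = [1, 1, 1]
r1 m[X2→φ2] = [1, 1, 1]
r1 m[X11→φ0] = [1, 1, 1]
r1 m[X11→φ4] = [1, 1, 1]
r1 m[X10→φ0] = [1, 1, 1]
r2 m[φ0→X7] = [43, 51, 39]
r2 m[φ0→X11] = [42, 40, 51]
r2 m[φ0→X10] = [39, 50, 44]
r2 m[φ1→X7] = [13, 20, 16]
r2 m[φ1→X2] = [18, 15, 16]
r2 m[φ2→X2] = [1, 1, 7]
r2 m[φ3→X7] = [9, 8, 4]
r2 m[φ4→X11] = [5, 3, 7]
r2 m[X7→φ0] = [117, 160, 64]
r2 m[X7→φ1] = [387, 408, 156]
r2 m[X7→φ3] = [559, 1020, 624]
r2 m[X2→φ1] = [1, 1, 7]
r2 m[X2→φ2] = [18, 15, 16]
r2 m[X11→φ0] = [5, 3, 7]
r2 m[X11→φ4] = [42, 40, 51]
r2 m[X10→φ0] = [1, 1, 1]
r3 m[φ0→X7] = [219, 269, 199]
r3 m[φ0→X11] = [5019, 4593, 6075]
r3 m[φ0→X10] = [23099, 30998, 27302]
r3 m[φ1→X7] = [55, 38, 52]
r3 m[φ1→X2] = [5286, 5532, 4869]
r3 m[φ2→X2] = [1, 1, 7]
r3 m[φ3→X7] = [9, 8, 4]
r3 m[φ4→X11] = [5, 3, 7]
r3 m[X7→φ0] = [117, 160, 64]
r3 m[X7→φ1] = [387, 408, 156]
r3 m[X7→φ3] = [559, 1020, 624]
r3 m[X2→φ1] = [1, 1, 7]
r3 m[X2→φ2] = [18, 15, 16]
r3 m[X11→φ0] = [5, 3, 7]
r3 m[X11→φ4] = [42, 40, 51]
r3 m[X10→φ0] = [1, 1, 1]
r4 m[φ0→X7] = [219, 269, 199]
r4 m[φ0→X11] = [5019, 4593, 6075]
r4 m[φ0→X10] = [23099, 30998, 27302]
r4 m[φ1→X7] = [55, 38, 52]
r4 m[φ1→X2] = [5286, 5532, 4869]
r4 m[φ2→X2] = [1, 1, 7]
r4 m[φ3→X7] = [9, 8, 4]
r4 m[φ4→X11] = [5, 3, 7]
r4 m[X7→φ0] = [495, 304, 208]
r4 m[X7→φ1] = [1971, 2152, 796]
r4 m[X7→φ3] = [12045, 10222, 10348]
r4 m[X2→φ1] = [1, 1, 7]
r4 m[X2→φ2] = [5286, 5532, 4869]
r4 m[X11→φ0] = [5, 3, 7]
r4 m[X11→φ4] = [5019, 4593, 6075]
r4 m[X10→φ0] = [1, 1, 1]
r5 m[φ0→X7] = [219, 269, 199]
r5 m[φ0→X11] = [14577, 13395, 16929]
r5 m[φ0→X10] = [61889, 92738, 76946]
r5 m[φ1→X7] = [55, 38, 52]
r5 m[φ1→X2] = [27526, 28844, 25029]
r5 m[φ2→X2] = [1, 1, 7]
r5 m[φ3→X7] = [9, 8, 4]
r5 m[φ4→X11] = [5, 3, 7]
r5 m[X7→φ0] = [495, 304, 208]
r5 m[X7→φ1] = [1971, 2152, 796]
r5 m[X7→φ3] = [12045, 10222, 10348]
r5 m[X2→φ1] = [1, 1, 7]
r5 m[X2→φ2] = [5286, 5532, 4869]
r5 m[X11→φ0] = [5, 3, 7]
r5 m[X11→φ4] = [5019, 4593, 6075]
r5 m[X10→φ0] = [1, 1, 1]
r6 m[φ0→X7] = [219, 269, 199]
r6 m[φ0→X11] = [14577, 13395, 16929]
r6 m[φ0→X10] = [61889, 92738, 76946]
r6 m[φ1→X7] = [55, 38, 52]
r6 m[φ1→X2] = [27526, 28844, 25029]
r6 m[φ2→X2] = [1, 1, 7]
r6 m[φ3→X7] = [9, 8, 4]
r6 m[φ4→X11] = [5, 3, 7]
r6 m[X7→φ0] = [495, 304, 208]
r6 m[X7→φ1] = [1971, 2152, 796]
r6 m[X7→φ3] = [12045, 10222, 10348]
r6 m[X2→φ1] = [1, 1, 7]
r6 m[X2→φ2] = [27526, 28844, 25029]
r6 m[X11→φ0] = [5, 3, 7]
r6 m[X11→φ4] = [14577, 13395, 16929]
r6 m[X10→φ0] = [1, 1, 1]
r7 m[φ0→X7] = [219, 269, 199]
r7 m[φ0→X11] = [14577, 13395, 16929]
r7 m[φ0→X10] = [61889, 92738, 76946]
r7 m[φ1→X7] = [55, 38, 52]
r7 m[φ1→X2] = [27526, 28844, 25029]
r7 m[φ2→X2] = [1, 1, 7]
r7 m[φ3→X7] = [9, 8, 4]
r7 m[φ4→X11] = [5, 3, 7]
r7 m[X7→φ0] = [495, 304, 208]
r7 m[X7→φ1] = [1971, 2152, 796]
r7 m[X7→φ3] = [12045, 10222, 10348]
r7 m[X2→φ1] = [1, 1, 7]
r7 m[X2→φ2] = [27526, 28844, 25029]
r7 m[X11→φ0] = [5, 3, 7]
r7 m[X11→φ4] = [14577, 13395, 16929]
r7 m[X10→φ0] = [1, 1, 1]
fixed point reached at round 7
b[X7] = ⊗ incoming = [108405, 81776, 41392]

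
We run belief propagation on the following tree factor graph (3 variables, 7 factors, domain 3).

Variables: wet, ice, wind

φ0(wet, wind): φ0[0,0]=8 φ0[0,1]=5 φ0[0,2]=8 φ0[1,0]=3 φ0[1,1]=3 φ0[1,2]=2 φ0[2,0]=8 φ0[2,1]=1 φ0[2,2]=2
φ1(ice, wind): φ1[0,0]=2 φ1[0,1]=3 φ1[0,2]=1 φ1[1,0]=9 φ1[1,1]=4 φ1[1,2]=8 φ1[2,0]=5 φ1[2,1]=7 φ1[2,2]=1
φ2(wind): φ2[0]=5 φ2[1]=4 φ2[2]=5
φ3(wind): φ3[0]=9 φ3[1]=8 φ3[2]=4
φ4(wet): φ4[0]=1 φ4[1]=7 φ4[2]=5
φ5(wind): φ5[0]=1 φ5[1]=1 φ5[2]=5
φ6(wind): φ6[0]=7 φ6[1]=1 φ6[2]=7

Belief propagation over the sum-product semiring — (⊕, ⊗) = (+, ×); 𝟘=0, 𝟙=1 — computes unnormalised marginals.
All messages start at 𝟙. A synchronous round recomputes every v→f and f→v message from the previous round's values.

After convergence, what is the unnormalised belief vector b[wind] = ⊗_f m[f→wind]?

b[wind] = [347760, 13888, 224000]

init: all messages = 𝟙 over 3 values
r1 m[φ0→wet] = [21, 8, 11]
r1 m[φ0→wind] = [19, 9, 12]
r1 m[φ1→ice] = [6, 21, 13]
r1 m[φ1→wind] = [16, 14, 10]
r1 m[φ2→wind] = [5, 4, 5]
r1 m[φ3→wind] = [9, 8, 4]
r1 m[φ4→wet] = [1, 7, 5]
r1 m[φ5→wind] = [1, 1, 5]
r1 m[φ6→wind] = [7, 1, 7]
r1 m[wet→φ0] = [1, 1, 1]
r1 m[wet→φ4] = [1, 1, 1]
r1 m[ice→φ1] = [1, 1, 1]
r1 m[wind→φ0] = [1, 1, 1]
r1 m[wind→φ1] = [1, 1, 1]
r1 m[wind→φ2] = [1, 1, 1]
r1 m[wind→φ3] = [1, 1, 1]
r1 m[wind→φ5] = [1, 1, 1]
r1 m[wind→φ6] = [1, 1, 1]
r2 m[φ0→wet] = [21, 8, 11]
r2 m[φ0→wind] = [19, 9, 12]
r2 m[φ1→ice] = [6, 21, 13]
r2 m[φ1→wind] = [16, 14, 10]
r2 m[φ2→wind] = [5, 4, 5]
r2 m[φ3→wind] = [9, 8, 4]
r2 m[φ4→wet] = [1, 7, 5]
r2 m[φ5→wind] = [1, 1, 5]
r2 m[φ6→wind] = [7, 1, 7]
r2 m[wet→φ0] = [1, 7, 5]
r2 m[wet→φ4] = [21, 8, 11]
r2 m[ice→φ1] = [1, 1, 1]
r2 m[wind→φ0] = [5040, 448, 7000]
r2 m[wind→φ1] = [5985, 288, 8400]
r2 m[wind→φ2] = [19152, 1008, 16800]
r2 m[wind→φ3] = [10640, 504, 21000]
r2 m[wind→φ5] = [95760, 4032, 16800]
r2 m[wind→φ6] = [13680, 4032, 12000]
r3 m[φ0→wet] = [98560, 30464, 54768]
r3 m[φ0→wind] = [69, 31, 32]
r3 m[φ1→ice] = [21234, 122217, 40341]
r3 m[φ1→wind] = [16, 14, 10]
r3 m[φ2→wind] = [5, 4, 5]
r3 m[φ3→wind] = [9, 8, 4]
r3 m[φ4→wet] = [1, 7, 5]
r3 m[φ5→wind] = [1, 1, 5]
r3 m[φ6→wind] = [7, 1, 7]
r3 m[wet→φ0] = [1, 7, 5]
r3 m[wet→φ4] = [21, 8, 11]
r3 m[ice→φ1] = [1, 1, 1]
r3 m[wind→φ0] = [5040, 448, 7000]
r3 m[wind→φ1] = [5985, 288, 8400]
r3 m[wind→φ2] = [19152, 1008, 16800]
r3 m[wind→φ3] = [10640, 504, 21000]
r3 m[wind→φ5] = [95760, 4032, 16800]
r3 m[wind→φ6] = [13680, 4032, 12000]
r4 m[φ0→wet] = [98560, 30464, 54768]
r4 m[φ0→wind] = [69, 31, 32]
r4 m[φ1→ice] = [21234, 122217, 40341]
r4 m[φ1→wind] = [16, 14, 10]
r4 m[φ2→wind] = [5, 4, 5]
r4 m[φ3→wind] = [9, 8, 4]
r4 m[φ4→wet] = [1, 7, 5]
r4 m[φ5→wind] = [1, 1, 5]
r4 m[φ6→wind] = [7, 1, 7]
r4 m[wet→φ0] = [1, 7, 5]
r4 m[wet→φ4] = [98560, 30464, 54768]
r4 m[ice→φ1] = [1, 1, 1]
r4 m[wind→φ0] = [5040, 448, 7000]
r4 m[wind→φ1] = [21735, 992, 22400]
r4 m[wind→φ2] = [69552, 3472, 44800]
r4 m[wind→φ3] = [38640, 1736, 56000]
r4 m[wind→φ5] = [347760, 13888, 44800]
r4 m[wind→φ6] = [49680, 13888, 32000]
r5 m[φ0→wet] = [98560, 30464, 54768]
r5 m[φ0→wind] = [69, 31, 32]
r5 m[φ1→ice] = [68846, 378783, 138019]
r5 m[φ1→wind] = [16, 14, 10]
r5 m[φ2→wind] = [5, 4, 5]
r5 m[φ3→wind] = [9, 8, 4]
r5 m[φ4→wet] = [1, 7, 5]
r5 m[φ5→wind] = [1, 1, 5]
r5 m[φ6→wind] = [7, 1, 7]
r5 m[wet→φ0] = [1, 7, 5]
r5 m[wet→φ4] = [98560, 30464, 54768]
r5 m[ice→φ1] = [1, 1, 1]
r5 m[wind→φ0] = [5040, 448, 7000]
r5 m[wind→φ1] = [21735, 992, 22400]
r5 m[wind→φ2] = [69552, 3472, 44800]
r5 m[wind→φ3] = [38640, 1736, 56000]
r5 m[wind→φ5] = [347760, 13888, 44800]
r5 m[wind→φ6] = [49680, 13888, 32000]
r6 m[φ0→wet] = [98560, 30464, 54768]
r6 m[φ0→wind] = [69, 31, 32]
r6 m[φ1→ice] = [68846, 378783, 138019]
r6 m[φ1→wind] = [16, 14, 10]
r6 m[φ2→wind] = [5, 4, 5]
r6 m[φ3→wind] = [9, 8, 4]
r6 m[φ4→wet] = [1, 7, 5]
r6 m[φ5→wind] = [1, 1, 5]
r6 m[φ6→wind] = [7, 1, 7]
r6 m[wet→φ0] = [1, 7, 5]
r6 m[wet→φ4] = [98560, 30464, 54768]
r6 m[ice→φ1] = [1, 1, 1]
r6 m[wind→φ0] = [5040, 448, 7000]
r6 m[wind→φ1] = [21735, 992, 22400]
r6 m[wind→φ2] = [69552, 3472, 44800]
r6 m[wind→φ3] = [38640, 1736, 56000]
r6 m[wind→φ5] = [347760, 13888, 44800]
r6 m[wind→φ6] = [49680, 13888, 32000]
fixed point reached at round 6
b[wind] = ⊗ incoming = [347760, 13888, 224000]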